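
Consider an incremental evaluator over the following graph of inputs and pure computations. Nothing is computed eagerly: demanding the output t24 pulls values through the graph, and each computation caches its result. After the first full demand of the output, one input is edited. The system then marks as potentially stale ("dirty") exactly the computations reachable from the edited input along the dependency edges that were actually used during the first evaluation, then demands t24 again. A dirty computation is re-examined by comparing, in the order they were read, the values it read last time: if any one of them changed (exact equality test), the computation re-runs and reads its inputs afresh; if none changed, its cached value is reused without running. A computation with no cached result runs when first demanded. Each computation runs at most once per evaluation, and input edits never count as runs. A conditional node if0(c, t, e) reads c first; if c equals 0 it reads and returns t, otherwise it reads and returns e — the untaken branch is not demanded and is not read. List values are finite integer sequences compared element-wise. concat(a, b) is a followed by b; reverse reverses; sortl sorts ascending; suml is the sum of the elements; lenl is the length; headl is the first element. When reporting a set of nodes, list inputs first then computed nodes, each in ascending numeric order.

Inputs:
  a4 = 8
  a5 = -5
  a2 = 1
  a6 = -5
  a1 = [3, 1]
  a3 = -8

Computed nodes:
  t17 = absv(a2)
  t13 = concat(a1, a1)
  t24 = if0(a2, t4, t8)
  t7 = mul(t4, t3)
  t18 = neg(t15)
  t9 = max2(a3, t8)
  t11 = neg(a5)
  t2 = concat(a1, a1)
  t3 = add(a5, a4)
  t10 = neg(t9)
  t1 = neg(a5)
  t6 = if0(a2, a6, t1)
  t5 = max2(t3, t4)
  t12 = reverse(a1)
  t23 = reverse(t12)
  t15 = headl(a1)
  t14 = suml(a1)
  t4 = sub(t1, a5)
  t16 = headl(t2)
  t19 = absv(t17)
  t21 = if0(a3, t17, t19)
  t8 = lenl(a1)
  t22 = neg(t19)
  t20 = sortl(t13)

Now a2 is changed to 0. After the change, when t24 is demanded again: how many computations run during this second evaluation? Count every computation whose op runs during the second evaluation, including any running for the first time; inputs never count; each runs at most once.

Run set: t1, t4, t24 (3 run).
The important point: the flipped condition pulls in fresh nodes; t1, t4 run for the first time.

Initial pass — values computed on the first demand:
  t8 = lenl([3, 1]) = 2
  t24 = if0(a2=1 -> else branch t8) = 2

Second demand — change propagation:
  t1: newly demanded (no cache) — executes and yields 5.
  t4: newly demanded (no cache) — executes and yields 10.
  t24: re-runs because a2 1->0; new result 10.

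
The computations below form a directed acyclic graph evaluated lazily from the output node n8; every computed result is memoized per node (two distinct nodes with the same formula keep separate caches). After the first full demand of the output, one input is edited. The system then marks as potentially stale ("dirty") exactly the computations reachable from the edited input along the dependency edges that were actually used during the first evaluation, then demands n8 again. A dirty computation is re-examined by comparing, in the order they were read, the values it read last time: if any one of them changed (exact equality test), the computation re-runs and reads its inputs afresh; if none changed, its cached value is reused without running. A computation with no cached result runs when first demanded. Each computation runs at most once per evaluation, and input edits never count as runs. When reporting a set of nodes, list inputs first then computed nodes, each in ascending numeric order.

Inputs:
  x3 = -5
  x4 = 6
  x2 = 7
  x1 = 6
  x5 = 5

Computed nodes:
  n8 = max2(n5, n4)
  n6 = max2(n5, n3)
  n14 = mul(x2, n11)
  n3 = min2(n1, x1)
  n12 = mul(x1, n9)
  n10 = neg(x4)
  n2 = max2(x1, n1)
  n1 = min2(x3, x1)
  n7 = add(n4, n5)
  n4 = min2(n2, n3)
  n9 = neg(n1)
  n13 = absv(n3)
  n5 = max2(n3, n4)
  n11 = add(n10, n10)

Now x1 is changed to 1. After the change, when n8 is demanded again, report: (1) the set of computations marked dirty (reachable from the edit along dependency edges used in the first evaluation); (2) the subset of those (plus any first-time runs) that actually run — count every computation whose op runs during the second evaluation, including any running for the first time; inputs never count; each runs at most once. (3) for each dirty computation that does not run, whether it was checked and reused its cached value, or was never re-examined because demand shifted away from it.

First demand of the output computes:
  n1 = min2(-5, 6) = -5
  n2 = max2(6, -5) = 6
  n3 = min2(-5, 6) = -5
  n4 = min2(6, -5) = -5
  n5 = max2(-5, -5) = -5
  n8 = max2(-5, -5) = -5

After the edit, cleaning proceeds:
  n1: a read changed (x1 6->1) — executes, giving -5 — identical to its old value.
  n2: a read changed (x1 6->1) — executes, giving 1.
  n3: a read changed (x1 6->1) — executes, giving -5 — identical to its old value.
  n4: a read changed (n2 6->1) — executes, giving -5 — identical to its old value.
  n5: dirty, but its reads are unchanged (n3 unchanged, n4 unchanged); cached -5 stands.
  n8: dirty, but its reads are unchanged (n5 unchanged, n4 unchanged); cached -5 stands.

Note where the cutoff bites: n5 is checked, finds nothing changed, and keeps its cache.

The edit dirties: n1, n2, n3, n4, n5, n8.
4 computations run: n1, n2, n3, n4.
Cache hits after checking: n5, n8.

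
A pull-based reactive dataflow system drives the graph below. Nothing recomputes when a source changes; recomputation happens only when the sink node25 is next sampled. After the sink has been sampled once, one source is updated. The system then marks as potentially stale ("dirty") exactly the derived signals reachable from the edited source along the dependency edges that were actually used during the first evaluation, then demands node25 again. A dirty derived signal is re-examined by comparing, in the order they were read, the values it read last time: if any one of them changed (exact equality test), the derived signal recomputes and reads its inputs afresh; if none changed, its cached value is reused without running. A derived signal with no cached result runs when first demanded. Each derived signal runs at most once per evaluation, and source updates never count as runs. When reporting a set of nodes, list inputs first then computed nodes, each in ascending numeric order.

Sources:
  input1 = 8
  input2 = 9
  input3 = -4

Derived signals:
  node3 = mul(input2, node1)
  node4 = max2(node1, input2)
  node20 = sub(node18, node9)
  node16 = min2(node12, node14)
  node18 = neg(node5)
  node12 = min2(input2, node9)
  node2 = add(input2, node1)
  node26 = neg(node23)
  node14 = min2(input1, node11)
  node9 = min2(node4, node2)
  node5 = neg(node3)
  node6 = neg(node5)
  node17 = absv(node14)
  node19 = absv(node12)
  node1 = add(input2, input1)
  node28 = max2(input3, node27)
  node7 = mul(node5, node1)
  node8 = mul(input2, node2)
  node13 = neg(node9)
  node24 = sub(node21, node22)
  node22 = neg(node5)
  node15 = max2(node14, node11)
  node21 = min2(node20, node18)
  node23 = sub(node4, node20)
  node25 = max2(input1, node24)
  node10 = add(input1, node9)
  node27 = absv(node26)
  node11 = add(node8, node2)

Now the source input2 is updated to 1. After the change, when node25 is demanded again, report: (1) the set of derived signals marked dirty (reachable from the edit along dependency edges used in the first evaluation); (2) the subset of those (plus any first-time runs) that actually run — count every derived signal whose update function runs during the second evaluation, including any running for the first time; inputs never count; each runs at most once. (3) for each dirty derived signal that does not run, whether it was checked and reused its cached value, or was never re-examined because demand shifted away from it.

First evaluation (everything demanded from the output):
  node1 = add(9, 8) = 17
  node2 = add(9, 17) = 26
  node3 = mul(9, 17) = 153
  node4 = max2(17, 9) = 17
  node5 = neg(153) = -153
  node9 = min2(17, 26) = 17
  node18 = neg(-153) = 153
  node20 = sub(153, 17) = 136
  node21 = min2(136, 153) = 136
  node22 = neg(-153) = 153
  node24 = sub(136, 153) = -17
  node25 = max2(8, -17) = 8

Propagation after the edit:
  node1: runs — input2 9->1; result 9.
  node2: runs — input2 9->1; node1 17->9; result 10.
  node3: runs — input2 9->1; node1 17->9; result 9.
  node4: runs — node1 17->9; input2 9->1; result 9.
  node5: runs — node3 153->9; result -9.
  node9: runs — node4 17->9; node2 26->10; result 9.
  node18: runs — node5 -153->-9; result 9.
  node20: runs — node18 153->9; node9 17->9; result 0.
  node21: runs — node20 136->0; node18 153->9; result 0.
  node22: runs — node5 -153->-9; result 9.
  node24: runs — node21 136->0; node22 153->9; result -9.
  node25: runs — node24 -17->-9; result 8 (same value as before).

Marked dirty: node1, node2, node3, node4, node5, node9, node18, node20, node21, node22, node24, node25.
Derived signals that run: node1, node2, node3, node4, node5, node9, node18, node20, node21, node22, node24, node25 — 12 in total.
Every dirty derived signal ran.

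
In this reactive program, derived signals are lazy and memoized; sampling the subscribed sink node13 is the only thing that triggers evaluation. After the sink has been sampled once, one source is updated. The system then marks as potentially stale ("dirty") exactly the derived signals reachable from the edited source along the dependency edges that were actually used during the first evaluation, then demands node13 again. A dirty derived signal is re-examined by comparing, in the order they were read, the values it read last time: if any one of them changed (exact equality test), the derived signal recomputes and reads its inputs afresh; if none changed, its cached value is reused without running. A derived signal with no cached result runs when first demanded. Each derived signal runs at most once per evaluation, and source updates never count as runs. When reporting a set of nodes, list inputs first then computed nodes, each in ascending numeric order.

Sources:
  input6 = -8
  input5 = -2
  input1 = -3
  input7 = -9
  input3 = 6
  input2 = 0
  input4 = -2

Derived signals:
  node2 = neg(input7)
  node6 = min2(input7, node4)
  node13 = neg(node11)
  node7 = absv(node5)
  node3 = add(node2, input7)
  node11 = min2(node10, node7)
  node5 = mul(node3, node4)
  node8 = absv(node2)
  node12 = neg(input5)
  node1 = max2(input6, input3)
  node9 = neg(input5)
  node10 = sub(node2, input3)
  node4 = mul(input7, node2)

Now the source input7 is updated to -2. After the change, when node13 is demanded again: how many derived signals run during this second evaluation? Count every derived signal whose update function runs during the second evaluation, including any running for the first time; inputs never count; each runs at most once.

First demand of the output computes:
  node2 = neg(-9) = 9
  node3 = add(9, -9) = 0
  node4 = mul(-9, 9) = -81
  node5 = mul(0, -81) = 0
  node7 = absv(0) = 0
  node10 = sub(9, 6) = 3
  node11 = min2(3, 0) = 0
  node13 = neg(0) = 0

After the edit, cleaning proceeds:
  node2: a read changed (input7 -9->-2) — executes, giving 2.
  node3: a read changed (node2 9->2; input7 -9->-2) — executes, giving 0 — identical to its old value.
  node4: a read changed (input7 -9->-2; node2 9->2) — executes, giving -4.
  node5: a read changed (node4 -81->-4) — executes, giving 0 — identical to its old value.
  node7: dirty, but its reads are unchanged (node5 unchanged); cached 0 stands.
  node10: a read changed (node2 9->2) — executes, giving -4.
  node11: a read changed (node10 3->-4) — executes, giving -4.
  node13: a read changed (node11 0->-4) — executes, giving 4.

Note where the cutoff bites: node7 is checked, finds nothing changed, and keeps its cache.

7 derived signals run: node2, node3, node4, node5, node10, node11, node13.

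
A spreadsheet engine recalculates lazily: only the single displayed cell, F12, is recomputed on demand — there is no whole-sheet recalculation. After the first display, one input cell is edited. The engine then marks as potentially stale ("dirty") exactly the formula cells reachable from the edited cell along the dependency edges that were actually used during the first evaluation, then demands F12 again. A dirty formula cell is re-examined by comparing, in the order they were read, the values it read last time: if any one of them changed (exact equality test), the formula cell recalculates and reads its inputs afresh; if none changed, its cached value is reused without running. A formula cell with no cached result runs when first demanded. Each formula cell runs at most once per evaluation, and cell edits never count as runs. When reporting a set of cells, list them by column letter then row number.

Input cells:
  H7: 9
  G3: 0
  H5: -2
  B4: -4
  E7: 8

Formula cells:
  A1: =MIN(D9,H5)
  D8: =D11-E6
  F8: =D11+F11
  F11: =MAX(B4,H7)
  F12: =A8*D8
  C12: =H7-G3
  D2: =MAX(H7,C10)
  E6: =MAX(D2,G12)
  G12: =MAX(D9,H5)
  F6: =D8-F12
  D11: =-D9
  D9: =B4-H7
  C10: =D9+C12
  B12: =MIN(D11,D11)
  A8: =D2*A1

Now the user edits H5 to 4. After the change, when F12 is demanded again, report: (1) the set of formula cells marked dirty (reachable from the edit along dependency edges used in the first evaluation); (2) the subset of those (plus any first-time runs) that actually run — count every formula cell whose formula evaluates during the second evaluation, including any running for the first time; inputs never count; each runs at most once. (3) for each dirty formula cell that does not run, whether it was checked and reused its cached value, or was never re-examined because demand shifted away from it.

Marked dirty: A1, A8, D8, E6, F12, G12.
Formula cells that run: A1, E6, G12 — 3 in total.
Checked but reused from cache: A8, D8, F12.
Key observation: the cutoff stops propagation at A8 — its inputs' values are unchanged, so it reuses its cache.

First evaluation (everything demanded from the output):
  C12 = 9 - 0 = 9
  D9 = -4 - 9 = -13
  A1 = MIN(-13, -2) = -13
  C10 = -13 + 9 = -4
  D2 = MAX(9, -4) = 9
  A8 = 9 * -13 = -117
  D11 = -(-13) = 13
  G12 = MAX(-13, -2) = -2
  E6 = MAX(9, -2) = 9
  D8 = 13 - 9 = 4
  F12 = -117 * 4 = -468

Propagation after the edit:
  A1: runs — H5 -2->4; result -13 (same value as before).
  A8: checked — values it read are unchanged (D2 unchanged, A1 unchanged); reused cached -117 without running.
  G12: runs — H5 -2->4; result 4.
  E6: runs — G12 -2->4; result 9 (same value as before).
  D8: checked — values it read are unchanged (D11 unchanged, E6 unchanged); reused cached 4 without running.
  F12: checked — values it read are unchanged (A8 unchanged, D8 unchanged); reused cached -468 without running.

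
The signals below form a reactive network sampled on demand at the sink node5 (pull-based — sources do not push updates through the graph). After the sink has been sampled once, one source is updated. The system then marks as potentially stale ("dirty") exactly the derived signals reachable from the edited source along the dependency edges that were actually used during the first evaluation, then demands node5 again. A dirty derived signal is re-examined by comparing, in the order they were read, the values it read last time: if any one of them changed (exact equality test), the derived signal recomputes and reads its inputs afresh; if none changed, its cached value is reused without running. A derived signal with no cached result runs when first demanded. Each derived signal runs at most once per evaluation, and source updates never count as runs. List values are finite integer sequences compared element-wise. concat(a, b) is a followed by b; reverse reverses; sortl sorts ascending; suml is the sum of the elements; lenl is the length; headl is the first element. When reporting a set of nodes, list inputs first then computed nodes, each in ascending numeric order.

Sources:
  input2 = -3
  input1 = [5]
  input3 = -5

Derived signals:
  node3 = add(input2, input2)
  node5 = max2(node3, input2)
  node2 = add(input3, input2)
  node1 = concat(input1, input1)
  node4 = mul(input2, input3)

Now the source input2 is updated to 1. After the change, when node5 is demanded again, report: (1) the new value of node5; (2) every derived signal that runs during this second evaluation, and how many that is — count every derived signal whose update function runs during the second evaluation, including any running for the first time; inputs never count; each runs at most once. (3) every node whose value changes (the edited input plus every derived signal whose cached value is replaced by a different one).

Initial pass — values computed on the first demand:
  node3 = add(-3, -3) = -6
  node5 = max2(-6, -3) = -3

Second demand — change propagation:
  node3: re-runs because input2 -3->1; input2 -3->1; new result 2.
  node5: re-runs because node3 -6->2; input2 -3->1; new result 2.

node5 now evaluates to 2.
Run set: node3, node5 (2 run).
Changed values: input2, node3, node5.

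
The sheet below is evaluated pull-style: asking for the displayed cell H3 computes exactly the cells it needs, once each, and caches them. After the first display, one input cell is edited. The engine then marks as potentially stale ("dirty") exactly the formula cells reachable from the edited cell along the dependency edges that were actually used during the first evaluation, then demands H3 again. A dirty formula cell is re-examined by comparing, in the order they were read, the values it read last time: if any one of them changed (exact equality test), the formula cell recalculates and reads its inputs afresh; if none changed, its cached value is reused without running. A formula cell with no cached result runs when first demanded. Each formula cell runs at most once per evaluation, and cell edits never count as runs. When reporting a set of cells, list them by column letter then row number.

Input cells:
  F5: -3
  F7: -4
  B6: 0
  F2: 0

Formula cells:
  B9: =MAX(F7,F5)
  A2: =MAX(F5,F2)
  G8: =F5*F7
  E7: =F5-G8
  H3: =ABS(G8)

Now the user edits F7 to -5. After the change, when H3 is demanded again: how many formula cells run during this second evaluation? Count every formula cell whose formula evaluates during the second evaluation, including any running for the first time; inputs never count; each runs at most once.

2 formula cells run: G8, H3.

First demand of the output computes:
  G8 = -3 * -4 = 12
  H3 = ABS(12) = 12

After the edit, cleaning proceeds:
  G8: a read changed (F7 -4->-5) — executes, giving 15.
  H3: a read changed (G8 12->15) — executes, giving 15.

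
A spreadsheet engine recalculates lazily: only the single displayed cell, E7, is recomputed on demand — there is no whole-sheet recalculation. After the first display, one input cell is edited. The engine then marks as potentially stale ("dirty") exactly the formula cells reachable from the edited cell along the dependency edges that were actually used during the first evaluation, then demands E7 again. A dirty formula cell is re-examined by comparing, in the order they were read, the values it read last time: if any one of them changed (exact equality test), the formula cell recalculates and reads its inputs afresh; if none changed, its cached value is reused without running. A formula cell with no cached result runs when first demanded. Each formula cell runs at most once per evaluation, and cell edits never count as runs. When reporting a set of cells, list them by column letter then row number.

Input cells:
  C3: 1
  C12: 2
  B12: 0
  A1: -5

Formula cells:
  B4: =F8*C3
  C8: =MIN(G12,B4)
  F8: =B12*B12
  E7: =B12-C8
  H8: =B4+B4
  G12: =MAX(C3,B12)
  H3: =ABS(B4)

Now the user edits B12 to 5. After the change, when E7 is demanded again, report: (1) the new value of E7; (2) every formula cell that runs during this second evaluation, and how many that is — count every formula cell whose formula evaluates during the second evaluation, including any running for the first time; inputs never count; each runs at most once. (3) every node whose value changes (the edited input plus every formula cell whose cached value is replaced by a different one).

New value of E7: 0.
Formula cells that run: B4, C8, E7, F8, G12 — 5 in total.
Values that change: B4, B12, C8, F8, G12.

First evaluation (everything demanded from the output):
  F8 = 0 * 0 = 0
  B4 = 0 * 1 = 0
  G12 = MAX(1, 0) = 1
  C8 = MIN(1, 0) = 0
  E7 = 0 - 0 = 0

Propagation after the edit:
  F8: runs — B12 0->5; B12 0->5; result 25.
  B4: runs — F8 0->25; result 25.
  G12: runs — B12 0->5; result 5.
  C8: runs — G12 1->5; B4 0->25; result 5.
  E7: runs — B12 0->5; C8 0->5; result 0 (same value as before).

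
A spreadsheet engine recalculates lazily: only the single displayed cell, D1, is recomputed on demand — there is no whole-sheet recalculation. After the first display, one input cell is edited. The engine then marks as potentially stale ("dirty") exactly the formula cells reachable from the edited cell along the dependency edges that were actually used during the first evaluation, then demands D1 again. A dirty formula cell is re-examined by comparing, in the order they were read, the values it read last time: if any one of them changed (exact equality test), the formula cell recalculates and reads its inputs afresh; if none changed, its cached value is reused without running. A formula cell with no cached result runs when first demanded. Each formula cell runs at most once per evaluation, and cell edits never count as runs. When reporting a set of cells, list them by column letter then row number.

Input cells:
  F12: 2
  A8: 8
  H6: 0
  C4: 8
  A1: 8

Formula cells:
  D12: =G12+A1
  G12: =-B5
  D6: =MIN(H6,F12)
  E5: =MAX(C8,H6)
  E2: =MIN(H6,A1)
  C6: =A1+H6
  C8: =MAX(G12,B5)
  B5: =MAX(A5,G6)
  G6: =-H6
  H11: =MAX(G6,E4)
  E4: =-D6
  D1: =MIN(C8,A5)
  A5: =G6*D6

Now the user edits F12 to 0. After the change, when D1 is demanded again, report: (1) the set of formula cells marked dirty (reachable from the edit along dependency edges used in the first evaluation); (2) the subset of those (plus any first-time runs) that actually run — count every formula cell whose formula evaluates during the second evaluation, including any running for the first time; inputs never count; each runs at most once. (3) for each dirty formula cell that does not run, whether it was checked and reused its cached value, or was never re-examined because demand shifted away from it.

Marked dirty: A5, B5, C8, D1, D6, G12.
Formula cells that run: D6 — 1 in total.
Checked but reused from cache: A5, B5, C8, D1, G12.
Key observation: the change is absorbed at D6 — it re-runs but produces the same value, and the output's value is unchanged.

First evaluation (everything demanded from the output):
  D6 = MIN(0, 2) = 0
  G6 = -(0) = 0
  A5 = 0 * 0 = 0
  B5 = MAX(0, 0) = 0
  G12 = -(0) = 0
  C8 = MAX(0, 0) = 0
  D1 = MIN(0, 0) = 0

Propagation after the edit:
  D6: runs — F12 2->0; result 0 (same value as before).
  A5: checked — values it read are unchanged (G6 unchanged, D6 unchanged); reused cached 0 without running.
  B5: checked — values it read are unchanged (A5 unchanged, G6 unchanged); reused cached 0 without running.
  G12: checked — values it read are unchanged (B5 unchanged); reused cached 0 without running.
  C8: checked — values it read are unchanged (G12 unchanged, B5 unchanged); reused cached 0 without running.
  D1: checked — values it read are unchanged (C8 unchanged, A5 unchanged); reused cached 0 without running.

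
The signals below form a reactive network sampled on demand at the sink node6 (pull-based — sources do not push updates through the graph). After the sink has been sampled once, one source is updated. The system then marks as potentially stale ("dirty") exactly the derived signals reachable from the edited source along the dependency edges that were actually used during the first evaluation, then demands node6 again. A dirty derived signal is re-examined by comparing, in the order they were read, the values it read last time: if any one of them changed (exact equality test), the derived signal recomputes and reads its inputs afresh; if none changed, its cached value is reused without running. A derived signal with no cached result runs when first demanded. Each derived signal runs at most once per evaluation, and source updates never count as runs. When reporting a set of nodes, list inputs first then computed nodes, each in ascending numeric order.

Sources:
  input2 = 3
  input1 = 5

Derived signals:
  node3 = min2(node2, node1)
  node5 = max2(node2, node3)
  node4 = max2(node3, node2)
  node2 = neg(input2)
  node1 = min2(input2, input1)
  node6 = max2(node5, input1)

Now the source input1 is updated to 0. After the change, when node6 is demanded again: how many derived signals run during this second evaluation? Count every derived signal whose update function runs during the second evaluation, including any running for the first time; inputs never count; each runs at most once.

Initial pass — values computed on the first demand:
  node1 = min2(3, 5) = 3
  node2 = neg(3) = -3
  node3 = min2(-3, 3) = -3
  node5 = max2(-3, -3) = -3
  node6 = max2(-3, 5) = 5

Second demand — change propagation:
  node1: re-runs because input1 5->0; new result 0.
  node3: re-runs because node1 3->0; new result -3 (unchanged).
  node5: re-examined; everything it read last time is the same (node2 unchanged, node3 unchanged) — cache -3 kept, no run.
  node6: re-runs because input1 5->0; new result 0.

The important point: at node5 every value read last time is unchanged, so the dirty flag clears without a run.

Run set: node1, node3, node6 (3 run).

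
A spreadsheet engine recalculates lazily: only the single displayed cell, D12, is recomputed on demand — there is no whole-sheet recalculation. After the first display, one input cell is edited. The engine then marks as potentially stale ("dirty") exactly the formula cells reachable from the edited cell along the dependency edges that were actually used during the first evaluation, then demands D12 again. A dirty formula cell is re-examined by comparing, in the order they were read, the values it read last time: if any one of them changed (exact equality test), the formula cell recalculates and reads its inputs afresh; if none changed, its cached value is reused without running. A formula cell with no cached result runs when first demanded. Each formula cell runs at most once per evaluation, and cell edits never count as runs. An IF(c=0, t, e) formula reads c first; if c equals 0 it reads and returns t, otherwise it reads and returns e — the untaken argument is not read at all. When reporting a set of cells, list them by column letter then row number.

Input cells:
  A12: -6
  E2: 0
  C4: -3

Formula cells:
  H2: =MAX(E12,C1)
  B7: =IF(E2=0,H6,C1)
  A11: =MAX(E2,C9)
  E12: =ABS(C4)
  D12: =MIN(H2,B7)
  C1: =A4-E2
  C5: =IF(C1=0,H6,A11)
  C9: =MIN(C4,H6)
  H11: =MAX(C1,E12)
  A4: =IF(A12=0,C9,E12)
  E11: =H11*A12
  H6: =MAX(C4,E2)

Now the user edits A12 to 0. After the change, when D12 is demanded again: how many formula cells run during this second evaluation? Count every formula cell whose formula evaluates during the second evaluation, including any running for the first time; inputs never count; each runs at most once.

First evaluation (everything demanded from the output):
  E12 = ABS(-3) = 3
  A4 = IF(A12=0: A12=-6 -> else branch E12) = 3
  C1 = 3 - 0 = 3
  H2 = MAX(3, 3) = 3
  H6 = MAX(-3, 0) = 0
  B7 = IF(E2=0: E2=0 -> then branch H6) = 0
  D12 = MIN(3, 0) = 0

Propagation after the edit:
  C9: demanded for the first time — runs, produces -3.
  A4: runs — A12 -6->0; result -3.
  C1: runs — A4 3->-3; result -3.
  H2: runs — C1 3->-3; result 3 (same value as before).
  D12: checked — values it read are unchanged (H2 unchanged, B7 unchanged); reused cached 0 without running.

Key observation: a condition flipped, so demand reaches new nodes — C9 runs for the first time.

Formula cells that run: A4, C1, C9, H2 — 4 in total.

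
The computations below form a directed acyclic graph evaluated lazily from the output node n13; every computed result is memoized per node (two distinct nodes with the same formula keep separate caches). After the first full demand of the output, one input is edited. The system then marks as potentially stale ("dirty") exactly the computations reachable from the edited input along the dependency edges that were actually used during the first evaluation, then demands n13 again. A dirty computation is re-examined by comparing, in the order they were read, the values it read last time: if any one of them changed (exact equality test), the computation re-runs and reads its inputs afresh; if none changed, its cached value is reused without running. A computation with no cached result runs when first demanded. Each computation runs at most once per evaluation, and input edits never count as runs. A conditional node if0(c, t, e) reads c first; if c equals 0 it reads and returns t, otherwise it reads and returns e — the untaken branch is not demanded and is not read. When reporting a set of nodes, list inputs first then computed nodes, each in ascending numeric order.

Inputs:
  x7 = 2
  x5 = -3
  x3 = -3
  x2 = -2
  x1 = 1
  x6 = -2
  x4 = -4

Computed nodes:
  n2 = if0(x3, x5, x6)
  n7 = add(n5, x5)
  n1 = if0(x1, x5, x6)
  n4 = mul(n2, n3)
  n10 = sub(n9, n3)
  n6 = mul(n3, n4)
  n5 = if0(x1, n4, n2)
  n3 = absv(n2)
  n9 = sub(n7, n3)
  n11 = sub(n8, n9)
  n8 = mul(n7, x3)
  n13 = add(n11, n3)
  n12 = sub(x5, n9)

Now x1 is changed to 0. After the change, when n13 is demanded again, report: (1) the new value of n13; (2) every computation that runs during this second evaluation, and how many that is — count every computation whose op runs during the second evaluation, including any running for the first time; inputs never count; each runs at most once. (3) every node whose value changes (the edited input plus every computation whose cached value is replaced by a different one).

First demand of the output computes:
  n2 = if0(x3=-3 -> else branch x6) = -2
  n3 = absv(-2) = 2
  n5 = if0(x1=1 -> else branch n2) = -2
  n7 = add(-2, -3) = -5
  n8 = mul(-5, -3) = 15
  n9 = sub(-5, 2) = -7
  n11 = sub(15, -7) = 22
  n13 = add(22, 2) = 24

After the edit, cleaning proceeds:
  n4: had never run; runs now, result -4.
  n5: a read changed (x1 1->0) — executes, giving -4.
  n7: a read changed (n5 -2->-4) — executes, giving -7.
  n8: a read changed (n7 -5->-7) — executes, giving 21.
  n9: a read changed (n7 -5->-7) — executes, giving -9.
  n11: a read changed (n8 15->21; n9 -7->-9) — executes, giving 30.
  n13: a read changed (n11 22->30) — executes, giving 32.

Note the branch switch — n4 had no cache and runs now for the first time.

Demanding n13 again yields 32.
7 computations run: n4, n5, n7, n8, n9, n11, n13.
The nodes whose values change: x1, n5, n7, n8, n9, n11, n13.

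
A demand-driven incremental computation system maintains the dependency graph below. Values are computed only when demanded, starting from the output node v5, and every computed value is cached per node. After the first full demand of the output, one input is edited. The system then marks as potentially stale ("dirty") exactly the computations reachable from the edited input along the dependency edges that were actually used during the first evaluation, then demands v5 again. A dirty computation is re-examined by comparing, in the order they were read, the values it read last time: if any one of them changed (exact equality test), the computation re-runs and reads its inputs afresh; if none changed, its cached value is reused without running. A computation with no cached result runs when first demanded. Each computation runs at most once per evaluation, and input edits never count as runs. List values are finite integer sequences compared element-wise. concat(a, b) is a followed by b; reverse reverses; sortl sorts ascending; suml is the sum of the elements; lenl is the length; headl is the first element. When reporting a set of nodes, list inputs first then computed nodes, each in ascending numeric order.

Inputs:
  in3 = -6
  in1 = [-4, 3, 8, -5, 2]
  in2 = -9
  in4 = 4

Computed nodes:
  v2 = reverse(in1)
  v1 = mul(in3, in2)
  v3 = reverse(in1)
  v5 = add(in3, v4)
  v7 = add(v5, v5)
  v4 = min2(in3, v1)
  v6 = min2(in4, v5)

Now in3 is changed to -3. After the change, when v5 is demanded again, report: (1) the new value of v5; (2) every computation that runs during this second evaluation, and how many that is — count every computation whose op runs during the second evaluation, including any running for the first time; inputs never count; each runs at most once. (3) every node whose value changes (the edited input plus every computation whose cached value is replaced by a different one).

First evaluation (everything demanded from the output):
  v1 = mul(-6, -9) = 54
  v4 = min2(-6, 54) = -6
  v5 = add(-6, -6) = -12

Propagation after the edit:
  v1: runs — in3 -6->-3; result 27.
  v4: runs — in3 -6->-3; v1 54->27; result -3.
  v5: runs — in3 -6->-3; v4 -6->-3; result -6.

New value of v5: -6.
Computations that run: v1, v4, v5 — 3 in total.
Values that change: in3, v1, v4, v5.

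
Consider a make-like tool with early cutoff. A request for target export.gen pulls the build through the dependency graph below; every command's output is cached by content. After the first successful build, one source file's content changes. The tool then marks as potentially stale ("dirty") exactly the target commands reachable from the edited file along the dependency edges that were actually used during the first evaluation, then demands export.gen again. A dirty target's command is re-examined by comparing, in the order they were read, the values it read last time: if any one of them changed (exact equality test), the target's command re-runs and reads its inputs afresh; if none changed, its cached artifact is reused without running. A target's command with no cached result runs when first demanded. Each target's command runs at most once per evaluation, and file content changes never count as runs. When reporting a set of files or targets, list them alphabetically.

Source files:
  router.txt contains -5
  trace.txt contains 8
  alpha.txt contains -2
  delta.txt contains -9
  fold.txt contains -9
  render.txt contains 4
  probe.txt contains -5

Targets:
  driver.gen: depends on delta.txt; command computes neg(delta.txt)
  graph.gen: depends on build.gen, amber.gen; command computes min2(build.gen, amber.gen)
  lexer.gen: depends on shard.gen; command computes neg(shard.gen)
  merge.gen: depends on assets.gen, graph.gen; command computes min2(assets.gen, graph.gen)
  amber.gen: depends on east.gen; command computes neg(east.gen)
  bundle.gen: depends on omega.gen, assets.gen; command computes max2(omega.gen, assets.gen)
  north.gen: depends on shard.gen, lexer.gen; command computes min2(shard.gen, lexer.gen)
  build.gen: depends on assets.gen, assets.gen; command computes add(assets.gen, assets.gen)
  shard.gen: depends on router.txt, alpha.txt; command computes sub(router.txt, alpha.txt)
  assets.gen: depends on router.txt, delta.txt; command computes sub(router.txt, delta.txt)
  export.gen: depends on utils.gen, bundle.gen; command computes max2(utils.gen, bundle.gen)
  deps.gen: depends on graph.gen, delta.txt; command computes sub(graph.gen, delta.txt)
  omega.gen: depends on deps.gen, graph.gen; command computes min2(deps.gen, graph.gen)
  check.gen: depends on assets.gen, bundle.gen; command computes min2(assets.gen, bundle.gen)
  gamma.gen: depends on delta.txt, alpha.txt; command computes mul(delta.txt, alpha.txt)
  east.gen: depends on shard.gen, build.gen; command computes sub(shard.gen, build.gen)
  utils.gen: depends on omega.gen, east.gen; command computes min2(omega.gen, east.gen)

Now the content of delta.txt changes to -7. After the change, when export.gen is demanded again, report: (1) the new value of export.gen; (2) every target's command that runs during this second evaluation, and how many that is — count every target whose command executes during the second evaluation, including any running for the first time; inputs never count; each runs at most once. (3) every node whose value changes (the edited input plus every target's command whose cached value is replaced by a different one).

Demanding export.gen again yields 4.
10 target commands run: amber.gen, assets.gen, build.gen, bundle.gen, deps.gen, east.gen, export.gen, graph.gen, omega.gen, utils.gen.
The nodes whose values change: amber.gen, assets.gen, build.gen, bundle.gen, delta.txt, deps.gen, east.gen, export.gen, graph.gen, omega.gen, utils.gen.

First demand of the output computes:
  assets.gen = sub(-5, -9) = 4
  build.gen = add(4, 4) = 8
  shard.gen = sub(-5, -2) = -3
  east.gen = sub(-3, 8) = -11
  amber.gen = neg(-11) = 11
  graph.gen = min2(8, 11) = 8
  deps.gen = sub(8, -9) = 17
  omega.gen = min2(17, 8) = 8
  bundle.gen = max2(8, 4) = 8
  utils.gen = min2(8, -11) = -11
  export.gen = max2(-11, 8) = 8

After the edit, cleaning proceeds:
  assets.gen: a read changed (delta.txt -9->-7) — executes, giving 2.
  build.gen: a read changed (assets.gen 4->2; assets.gen 4->2) — executes, giving 4.
  east.gen: a read changed (build.gen 8->4) — executes, giving -7.
  amber.gen: a read changed (east.gen -11->-7) — executes, giving 7.
  graph.gen: a read changed (build.gen 8->4; amber.gen 11->7) — executes, giving 4.
  deps.gen: a read changed (graph.gen 8->4; delta.txt -9->-7) — executes, giving 11.
  omega.gen: a read changed (deps.gen 17->11; graph.gen 8->4) — executes, giving 4.
  bundle.gen: a read changed (omega.gen 8->4; assets.gen 4->2) — executes, giving 4.
  utils.gen: a read changed (omega.gen 8->4; east.gen -11->-7) — executes, giving -7.
  export.gen: a read changed (utils.gen -11->-7; bundle.gen 8->4) — executes, giving 4.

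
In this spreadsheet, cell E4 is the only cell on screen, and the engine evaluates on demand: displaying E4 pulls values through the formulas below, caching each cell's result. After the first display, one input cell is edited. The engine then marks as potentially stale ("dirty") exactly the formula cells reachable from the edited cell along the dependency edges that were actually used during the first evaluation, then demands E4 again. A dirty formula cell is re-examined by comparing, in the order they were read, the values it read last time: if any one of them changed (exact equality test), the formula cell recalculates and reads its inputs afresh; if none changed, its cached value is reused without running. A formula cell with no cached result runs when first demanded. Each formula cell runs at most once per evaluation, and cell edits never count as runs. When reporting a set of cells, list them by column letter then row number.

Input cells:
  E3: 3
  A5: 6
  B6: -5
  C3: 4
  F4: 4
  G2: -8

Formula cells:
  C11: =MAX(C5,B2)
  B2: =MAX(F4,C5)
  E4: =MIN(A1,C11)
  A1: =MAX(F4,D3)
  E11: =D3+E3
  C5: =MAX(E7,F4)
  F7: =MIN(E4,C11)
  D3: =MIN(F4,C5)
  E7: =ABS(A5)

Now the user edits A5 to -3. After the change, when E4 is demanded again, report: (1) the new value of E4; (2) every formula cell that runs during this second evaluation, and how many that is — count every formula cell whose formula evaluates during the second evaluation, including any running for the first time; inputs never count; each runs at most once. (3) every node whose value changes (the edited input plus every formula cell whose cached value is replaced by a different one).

Initial pass — values computed on the first demand:
  E7 = ABS(6) = 6
  C5 = MAX(6, 4) = 6
  B2 = MAX(4, 6) = 6
  C11 = MAX(6, 6) = 6
  D3 = MIN(4, 6) = 4
  A1 = MAX(4, 4) = 4
  E4 = MIN(4, 6) = 4

Second demand — change propagation:
  E7: re-runs because A5 6->-3; new result 3.
  C5: re-runs because E7 6->3; new result 4.
  B2: re-runs because C5 6->4; new result 4.
  C11: re-runs because C5 6->4; B2 6->4; new result 4.
  D3: re-runs because C5 6->4; new result 4 (unchanged).
  A1: re-examined; everything it read last time is the same (F4 unchanged, D3 unchanged) — cache 4 kept, no run.
  E4: re-runs because C11 6->4; new result 4 (unchanged).

The important point: at A1 every value read last time is unchanged, so the dirty flag clears without a run.

E4 now evaluates to 4.
Run set: B2, C5, C11, D3, E4, E7 (6 run).
Changed values: A5, B2, C5, C11, E7.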